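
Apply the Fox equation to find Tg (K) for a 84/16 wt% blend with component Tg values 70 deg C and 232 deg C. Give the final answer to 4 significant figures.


1/Tg = w1/Tg1 + w2/Tg2 (in Kelvin)
Tg1 = 343.15 K, Tg2 = 505.15 K
1/Tg = 0.84/343.15 + 0.16/505.15
Tg = 361.7 K


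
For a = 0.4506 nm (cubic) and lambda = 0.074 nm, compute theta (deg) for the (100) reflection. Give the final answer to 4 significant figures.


d = a / sqrt(h^2+k^2+l^2)
d = 0.4506 / sqrt(1) = 0.4506 nm
lambda = 2*d*sin(theta)  =>  sin(theta) = lambda / (2*d)
sin(theta) = 0.074 / (2 * 0.4506) = 0.0821127
theta = 4.71 deg


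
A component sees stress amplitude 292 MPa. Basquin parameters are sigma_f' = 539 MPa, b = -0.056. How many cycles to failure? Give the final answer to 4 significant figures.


sigma_a = sigma_f' * (2*Nf)^b
2*Nf = (sigma_a / sigma_f')^(1/b)
2*Nf = (292 / 539)^(1/-0.056)
2*Nf = 56712.3
Nf = 28360 cycles


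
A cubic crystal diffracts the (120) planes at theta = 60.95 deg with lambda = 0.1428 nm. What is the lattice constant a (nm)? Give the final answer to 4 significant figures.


d = lambda / (2*sin(theta))
d = 0.1428 / (2*sin(60.95 deg))
d = 0.081675 nm
a = d * sqrt(h^2+k^2+l^2) = 0.081675 * sqrt(5)
a = 0.1826 nm


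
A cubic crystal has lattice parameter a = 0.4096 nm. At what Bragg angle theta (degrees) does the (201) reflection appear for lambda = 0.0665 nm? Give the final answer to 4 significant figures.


d = a / sqrt(h^2+k^2+l^2)
d = 0.4096 / sqrt(5) = 0.183179 nm
lambda = 2*d*sin(theta)  =>  sin(theta) = lambda / (2*d)
sin(theta) = 0.0665 / (2 * 0.183179) = 0.181517
theta = 10.46 deg


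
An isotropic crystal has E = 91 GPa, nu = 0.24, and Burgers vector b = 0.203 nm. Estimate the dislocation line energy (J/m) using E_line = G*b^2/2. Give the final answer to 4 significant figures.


Step 1: G = E / (2*(1+nu))
G = 91 / (2*(1+0.24)) = 36.6935 GPa = 3.66935e+10 Pa
Step 2: E_line = G*b^2/2
b = 0.203 nm = 2.03e-10 m
E_line = 0.5 * 3.66935e+10 * (2.03e-10)^2 = 7.561e-10 J/m


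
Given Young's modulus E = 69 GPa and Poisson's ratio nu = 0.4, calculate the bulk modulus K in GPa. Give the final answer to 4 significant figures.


K = E / (3*(1-2*nu))
K = 69 / (3*(1-2*0.4))
K = 115 GPa


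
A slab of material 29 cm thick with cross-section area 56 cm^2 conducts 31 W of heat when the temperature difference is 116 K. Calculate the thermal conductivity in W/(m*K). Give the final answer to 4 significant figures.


k = Q*L / (A*dT)
L = 0.29 m, A = 5.6e-03 m^2
k = 31 * 0.29 / (5.6e-03 * 116)
k = 13.84 W/(m*K)


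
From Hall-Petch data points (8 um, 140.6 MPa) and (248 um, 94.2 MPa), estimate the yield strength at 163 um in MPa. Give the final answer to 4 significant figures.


sigma_y = sigma0 + k / sqrt(d)
1/sqrt(d1) = 1/sqrt(8e-06) = 353.553;  1/sqrt(d2) = 63.5001
k = (sigma1 - sigma2) / (1/sqrt(d1) - 1/sqrt(d2)) = (140.6 - 94.2) / (353.553 - 63.5001) = 0.159971 MPa*m^0.5
sigma0 = sigma1 - k/sqrt(d1) = 140.6 - 0.159971*353.553 = 84.0419 MPa
sigma_y(d3) = 84.0419 + 0.159971 / sqrt(1.63e-04) = 96.57 MPa


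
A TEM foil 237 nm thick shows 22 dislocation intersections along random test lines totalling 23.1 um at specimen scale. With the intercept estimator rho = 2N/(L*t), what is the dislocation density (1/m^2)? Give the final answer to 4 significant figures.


rho = 2N / (L * t)
L = 23.1 um = 2.31e-05 m, t = 237 nm = 2.37e-07 m
rho = 2 * 22 / (2.31e-05 * 2.37e-07)
rho = 8.037e+12 1/m^2


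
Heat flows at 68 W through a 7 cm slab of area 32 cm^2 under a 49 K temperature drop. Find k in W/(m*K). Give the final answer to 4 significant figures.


k = Q*L / (A*dT)
L = 0.07 m, A = 3.2e-03 m^2
k = 68 * 0.07 / (3.2e-03 * 49)
k = 30.36 W/(m*K)


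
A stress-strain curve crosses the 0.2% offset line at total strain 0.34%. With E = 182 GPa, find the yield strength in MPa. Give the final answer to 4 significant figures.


Offset strain = 0.002
Elastic strain at yield = total_strain - offset = 3.4e-03 - 0.002 = 1.4e-03
sigma_y = E * elastic_strain = 182000 * 1.4e-03
sigma_y = 254.8 MPa


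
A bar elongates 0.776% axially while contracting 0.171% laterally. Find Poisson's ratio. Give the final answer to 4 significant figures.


nu = -epsilon_lat / epsilon_axial
Lateral strain is contraction (negative), so using magnitudes:
nu = 0.171 / 0.776
nu = 0.2204


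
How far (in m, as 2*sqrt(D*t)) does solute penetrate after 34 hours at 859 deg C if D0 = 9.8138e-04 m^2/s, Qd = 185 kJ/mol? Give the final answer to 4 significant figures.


Step 1: D = D0 * exp(-Qd/(R*T))
T = 1132.15 K
D = 9.8138e-04 * exp(-185e3 / (8.314 * 1132.15)) = 2.85812e-12 m^2/s
Step 2: L = 2*sqrt(D*t)
t = 34 h = 122400 s
L = 2*sqrt(2.85812e-12 * 122400) = 1.183e-03 m


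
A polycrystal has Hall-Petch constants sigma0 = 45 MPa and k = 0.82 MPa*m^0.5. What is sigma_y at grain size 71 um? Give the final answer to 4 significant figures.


sigma_y = sigma0 + k / sqrt(d)
d = 71 um = 7.1e-05 m
sigma_y = 45 + 0.82 / sqrt(7.1e-05)
sigma_y = 142.3 MPa


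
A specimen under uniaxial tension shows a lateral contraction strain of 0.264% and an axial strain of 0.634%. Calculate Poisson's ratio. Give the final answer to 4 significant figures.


nu = -epsilon_lat / epsilon_axial
Lateral strain is contraction (negative), so using magnitudes:
nu = 0.264 / 0.634
nu = 0.4164


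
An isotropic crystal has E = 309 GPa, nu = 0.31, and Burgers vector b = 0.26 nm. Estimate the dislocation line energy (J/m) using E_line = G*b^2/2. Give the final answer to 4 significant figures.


Step 1: G = E / (2*(1+nu))
G = 309 / (2*(1+0.31)) = 117.939 GPa = 1.17939e+11 Pa
Step 2: E_line = G*b^2/2
b = 0.26 nm = 2.6e-10 m
E_line = 0.5 * 1.17939e+11 * (2.6e-10)^2 = 3.986e-09 J/m


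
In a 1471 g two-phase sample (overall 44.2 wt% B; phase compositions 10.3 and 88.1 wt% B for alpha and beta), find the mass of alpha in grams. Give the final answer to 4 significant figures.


f_alpha = (C_beta - C0) / (C_beta - C_alpha)
f_alpha = (88.1 - 44.2) / (88.1 - 10.3) = 0.564267
m_alpha = f_alpha * m_total = 0.564267 * 1471 = 830 g


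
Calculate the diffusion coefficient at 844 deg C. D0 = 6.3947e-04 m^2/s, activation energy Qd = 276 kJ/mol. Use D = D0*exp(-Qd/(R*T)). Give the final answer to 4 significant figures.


D = D0 * exp(-Qd / (R*T))
T = 1117.15 K
D = 6.3947e-04 * exp(-276e3 / (8.314 * 1117.15))
D = 7.951e-17 m^2/s


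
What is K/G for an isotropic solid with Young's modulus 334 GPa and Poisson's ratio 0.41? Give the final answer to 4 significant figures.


G = E / (2*(1+nu))
G = 334 / (2*(1+0.41)) = 118.44 GPa
K = E / (3*(1-2*nu))
K = 334 / (3*(1-2*0.41)) = 618.519 GPa
K/G = 618.519 / 118.44 = 5.222


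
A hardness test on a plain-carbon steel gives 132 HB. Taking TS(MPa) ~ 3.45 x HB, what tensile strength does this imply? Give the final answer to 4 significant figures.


TS (MPa) = 3.45 * HB
TS = 3.45 * 132
TS = 455.4 MPa


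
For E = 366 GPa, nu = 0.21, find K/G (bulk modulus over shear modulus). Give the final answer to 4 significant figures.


G = E / (2*(1+nu))
G = 366 / (2*(1+0.21)) = 151.24 GPa
K = E / (3*(1-2*nu))
K = 366 / (3*(1-2*0.21)) = 210.345 GPa
K/G = 210.345 / 151.24 = 1.391


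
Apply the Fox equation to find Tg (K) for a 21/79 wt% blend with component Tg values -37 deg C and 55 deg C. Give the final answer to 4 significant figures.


1/Tg = w1/Tg1 + w2/Tg2 (in Kelvin)
Tg1 = 236.15 K, Tg2 = 328.15 K
1/Tg = 0.21/236.15 + 0.79/328.15
Tg = 303.3 K


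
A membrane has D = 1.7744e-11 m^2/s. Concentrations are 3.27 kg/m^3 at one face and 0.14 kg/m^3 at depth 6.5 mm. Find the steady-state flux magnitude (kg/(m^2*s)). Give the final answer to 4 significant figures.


J = -D * (dC/dx) = D * (C1 - C2) / dx
J = 1.7744e-11 * (3.27 - 0.14) / 6.5e-03
J = 8.544e-09 kg/(m^2*s)


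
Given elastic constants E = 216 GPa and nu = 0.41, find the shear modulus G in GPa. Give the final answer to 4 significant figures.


G = E / (2*(1+nu))
G = 216 / (2*(1+0.41))
G = 76.6 GPa


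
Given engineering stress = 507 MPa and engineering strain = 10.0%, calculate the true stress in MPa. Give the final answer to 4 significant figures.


sigma_true = sigma_eng * (1 + epsilon_eng)
sigma_true = 507 * (1 + 0.1)
sigma_true = 557.7 MPa


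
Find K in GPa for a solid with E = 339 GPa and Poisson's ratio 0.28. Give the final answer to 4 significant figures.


K = E / (3*(1-2*nu))
K = 339 / (3*(1-2*0.28))
K = 256.8 GPa


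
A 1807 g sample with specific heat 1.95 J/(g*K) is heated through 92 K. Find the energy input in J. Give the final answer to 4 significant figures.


Q = m * cp * dT
Q = 1807 * 1.95 * 92
Q = 324200 J


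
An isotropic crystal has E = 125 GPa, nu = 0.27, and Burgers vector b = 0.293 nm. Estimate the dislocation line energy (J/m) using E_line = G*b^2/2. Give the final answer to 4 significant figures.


Step 1: G = E / (2*(1+nu))
G = 125 / (2*(1+0.27)) = 49.2126 GPa = 4.92126e+10 Pa
Step 2: E_line = G*b^2/2
b = 0.293 nm = 2.93e-10 m
E_line = 0.5 * 4.92126e+10 * (2.93e-10)^2 = 2.112e-09 J/m


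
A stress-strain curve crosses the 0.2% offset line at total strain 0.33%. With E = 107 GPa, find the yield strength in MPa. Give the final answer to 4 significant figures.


Offset strain = 0.002
Elastic strain at yield = total_strain - offset = 3.3e-03 - 0.002 = 1.3e-03
sigma_y = E * elastic_strain = 107000 * 1.3e-03
sigma_y = 139.1 MPa


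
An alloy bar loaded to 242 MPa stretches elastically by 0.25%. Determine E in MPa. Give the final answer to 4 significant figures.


E = sigma / epsilon
epsilon = 0.25% = 2.5e-03
E = 242 / 2.5e-03
E = 96800 MPa


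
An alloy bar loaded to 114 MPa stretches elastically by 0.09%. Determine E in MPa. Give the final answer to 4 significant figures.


E = sigma / epsilon
epsilon = 0.09% = 9e-04
E = 114 / 9e-04
E = 126700 MPa


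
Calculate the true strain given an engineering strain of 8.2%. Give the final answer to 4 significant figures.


epsilon_true = ln(1 + epsilon_eng)
epsilon_true = ln(1 + 0.082)
epsilon_true = 0.07881


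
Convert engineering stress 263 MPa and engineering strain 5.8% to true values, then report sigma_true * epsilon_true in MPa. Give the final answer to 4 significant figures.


sigma_true = sigma_eng * (1 + epsilon_eng)
sigma_true = 263 * (1 + 0.058) = 278.254 MPa
epsilon_true = ln(1 + epsilon_eng)
epsilon_true = ln(1 + 0.058) = 0.0563803
sigma_true * epsilon_true = 278.254 * 0.0563803 = 15.69 MPa


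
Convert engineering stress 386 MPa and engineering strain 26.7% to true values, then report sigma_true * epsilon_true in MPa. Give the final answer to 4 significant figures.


sigma_true = sigma_eng * (1 + epsilon_eng)
sigma_true = 386 * (1 + 0.267) = 489.062 MPa
epsilon_true = ln(1 + epsilon_eng)
epsilon_true = ln(1 + 0.267) = 0.236652
sigma_true * epsilon_true = 489.062 * 0.236652 = 115.7 MPa


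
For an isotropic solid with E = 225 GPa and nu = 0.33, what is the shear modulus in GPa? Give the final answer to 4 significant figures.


G = E / (2*(1+nu))
G = 225 / (2*(1+0.33))
G = 84.59 GPa


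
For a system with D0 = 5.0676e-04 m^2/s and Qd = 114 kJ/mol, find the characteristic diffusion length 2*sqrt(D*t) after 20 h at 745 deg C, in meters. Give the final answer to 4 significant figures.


Step 1: D = D0 * exp(-Qd/(R*T))
T = 1018.15 K
D = 5.0676e-04 * exp(-114e3 / (8.314 * 1018.15)) = 7.17785e-10 m^2/s
Step 2: L = 2*sqrt(D*t)
t = 20 h = 72000 s
L = 2*sqrt(7.17785e-10 * 72000) = 0.01438 m


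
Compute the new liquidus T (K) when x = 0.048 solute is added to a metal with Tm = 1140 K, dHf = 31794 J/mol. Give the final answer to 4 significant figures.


dT = R*Tm^2*x / dHf
dT = 8.314 * 1140^2 * 0.048 / 31794
dT = 16.3123 K
T_new = 1140 - 16.3123 = 1124 K


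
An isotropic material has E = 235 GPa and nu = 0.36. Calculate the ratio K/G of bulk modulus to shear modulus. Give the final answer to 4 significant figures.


G = E / (2*(1+nu))
G = 235 / (2*(1+0.36)) = 86.3971 GPa
K = E / (3*(1-2*nu))
K = 235 / (3*(1-2*0.36)) = 279.762 GPa
K/G = 279.762 / 86.3971 = 3.238


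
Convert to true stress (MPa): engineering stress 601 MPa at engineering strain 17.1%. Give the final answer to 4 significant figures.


sigma_true = sigma_eng * (1 + epsilon_eng)
sigma_true = 601 * (1 + 0.171)
sigma_true = 703.8 MPa


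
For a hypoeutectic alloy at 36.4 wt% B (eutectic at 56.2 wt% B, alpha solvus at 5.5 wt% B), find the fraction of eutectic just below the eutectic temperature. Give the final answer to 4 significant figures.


f_primary = (C_e - C0) / (C_e - C_alpha_max)
f_primary = (56.2 - 36.4) / (56.2 - 5.5)
f_primary = 0.390533
f_eutectic = 1 - 0.390533 = 0.6095


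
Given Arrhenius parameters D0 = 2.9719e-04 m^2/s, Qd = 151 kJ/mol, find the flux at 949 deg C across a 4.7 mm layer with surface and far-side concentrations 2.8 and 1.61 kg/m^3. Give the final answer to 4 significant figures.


Step 1: D = D0 * exp(-Qd/(R*T))
T = 949 + 273.15 = 1222.15 K
D = 2.9719e-04 * exp(-151e3 / (8.314 * 1222.15)) = 1.04488e-10 m^2/s
Step 2: J = D * (C1 - C2) / dx
J = 1.04488e-10 * (2.8 - 1.61) / 4.7e-03
J = 2.646e-08 kg/(m^2*s)


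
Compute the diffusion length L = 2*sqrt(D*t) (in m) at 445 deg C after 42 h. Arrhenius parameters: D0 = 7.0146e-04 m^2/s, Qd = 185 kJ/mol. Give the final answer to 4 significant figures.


Step 1: D = D0 * exp(-Qd/(R*T))
T = 718.15 K
D = 7.0146e-04 * exp(-185e3 / (8.314 * 718.15)) = 2.45212e-17 m^2/s
Step 2: L = 2*sqrt(D*t)
t = 42 h = 151200 s
L = 2*sqrt(2.45212e-17 * 151200) = 3.851e-06 m


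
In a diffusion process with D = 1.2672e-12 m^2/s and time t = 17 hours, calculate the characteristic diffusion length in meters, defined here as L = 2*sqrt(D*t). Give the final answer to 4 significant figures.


t = 17 hr = 61200 s
Diffusion length = 2*sqrt(D*t)
= 2*sqrt(1.2672e-12 * 61200)
= 5.57e-04 m


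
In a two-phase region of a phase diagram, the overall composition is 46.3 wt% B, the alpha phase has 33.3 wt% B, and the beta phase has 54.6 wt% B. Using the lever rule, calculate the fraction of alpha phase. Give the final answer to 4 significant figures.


f_alpha = (C_beta - C0) / (C_beta - C_alpha)
f_alpha = (54.6 - 46.3) / (54.6 - 33.3)
f_alpha = 0.3897


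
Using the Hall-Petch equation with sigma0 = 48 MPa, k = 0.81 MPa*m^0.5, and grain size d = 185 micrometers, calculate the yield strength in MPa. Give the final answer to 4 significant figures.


sigma_y = sigma0 + k / sqrt(d)
d = 185 um = 1.85e-04 m
sigma_y = 48 + 0.81 / sqrt(1.85e-04)
sigma_y = 107.6 MPa


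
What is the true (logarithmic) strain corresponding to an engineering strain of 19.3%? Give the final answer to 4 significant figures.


epsilon_true = ln(1 + epsilon_eng)
epsilon_true = ln(1 + 0.193)
epsilon_true = 0.1765


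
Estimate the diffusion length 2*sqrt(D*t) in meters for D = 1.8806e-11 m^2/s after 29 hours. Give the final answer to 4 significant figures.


t = 29 hr = 104400 s
Diffusion length = 2*sqrt(D*t)
= 2*sqrt(1.8806e-11 * 104400)
= 2.802e-03 m


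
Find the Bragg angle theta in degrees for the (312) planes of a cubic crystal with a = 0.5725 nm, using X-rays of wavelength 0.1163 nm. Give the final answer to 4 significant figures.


d = a / sqrt(h^2+k^2+l^2)
d = 0.5725 / sqrt(14) = 0.153007 nm
lambda = 2*d*sin(theta)  =>  sin(theta) = lambda / (2*d)
sin(theta) = 0.1163 / (2 * 0.153007) = 0.380048
theta = 22.34 deg


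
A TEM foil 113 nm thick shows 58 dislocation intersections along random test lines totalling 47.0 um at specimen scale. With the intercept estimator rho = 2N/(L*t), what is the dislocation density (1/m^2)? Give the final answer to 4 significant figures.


rho = 2N / (L * t)
L = 47.0 um = 4.7e-05 m, t = 113 nm = 1.13e-07 m
rho = 2 * 58 / (4.7e-05 * 1.13e-07)
rho = 2.184e+13 1/m^2


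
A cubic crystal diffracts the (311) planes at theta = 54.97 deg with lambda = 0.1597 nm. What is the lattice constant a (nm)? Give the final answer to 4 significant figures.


d = lambda / (2*sin(theta))
d = 0.1597 / (2*sin(54.97 deg))
d = 0.0975146 nm
a = d * sqrt(h^2+k^2+l^2) = 0.0975146 * sqrt(11)
a = 0.3234 nm


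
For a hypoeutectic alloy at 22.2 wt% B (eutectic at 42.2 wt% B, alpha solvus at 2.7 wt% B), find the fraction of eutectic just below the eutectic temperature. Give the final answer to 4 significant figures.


f_primary = (C_e - C0) / (C_e - C_alpha_max)
f_primary = (42.2 - 22.2) / (42.2 - 2.7)
f_primary = 0.506329
f_eutectic = 1 - 0.506329 = 0.4937


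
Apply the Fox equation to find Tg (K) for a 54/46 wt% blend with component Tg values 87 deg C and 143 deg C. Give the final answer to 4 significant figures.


1/Tg = w1/Tg1 + w2/Tg2 (in Kelvin)
Tg1 = 360.15 K, Tg2 = 416.15 K
1/Tg = 0.54/360.15 + 0.46/416.15
Tg = 383.9 K


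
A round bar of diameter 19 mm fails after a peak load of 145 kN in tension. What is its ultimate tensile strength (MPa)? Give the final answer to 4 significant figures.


A0 = pi*(d/2)^2 = pi*(19/2)^2 = 283.529 mm^2
UTS = F_max / A0 = 145*1000 / 283.529
UTS = 511.4 MPa


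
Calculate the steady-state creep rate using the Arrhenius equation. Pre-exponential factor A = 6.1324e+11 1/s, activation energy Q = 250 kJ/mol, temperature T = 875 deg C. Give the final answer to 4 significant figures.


rate = A * exp(-Q / (R*T))
T = 875 + 273.15 = 1148.15 K
rate = 6.1324e+11 * exp(-250e3 / (8.314 * 1148.15))
rate = 2.592 1/s


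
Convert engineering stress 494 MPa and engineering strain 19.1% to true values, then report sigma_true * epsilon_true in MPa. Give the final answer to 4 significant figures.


sigma_true = sigma_eng * (1 + epsilon_eng)
sigma_true = 494 * (1 + 0.191) = 588.354 MPa
epsilon_true = ln(1 + epsilon_eng)
epsilon_true = ln(1 + 0.191) = 0.174793
sigma_true * epsilon_true = 588.354 * 0.174793 = 102.8 MPa


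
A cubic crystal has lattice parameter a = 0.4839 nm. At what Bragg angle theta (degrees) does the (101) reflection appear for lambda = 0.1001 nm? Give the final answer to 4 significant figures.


d = a / sqrt(h^2+k^2+l^2)
d = 0.4839 / sqrt(2) = 0.342169 nm
lambda = 2*d*sin(theta)  =>  sin(theta) = lambda / (2*d)
sin(theta) = 0.1001 / (2 * 0.342169) = 0.146273
theta = 8.411 deg


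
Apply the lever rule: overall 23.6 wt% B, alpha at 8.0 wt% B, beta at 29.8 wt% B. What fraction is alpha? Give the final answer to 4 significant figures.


f_alpha = (C_beta - C0) / (C_beta - C_alpha)
f_alpha = (29.8 - 23.6) / (29.8 - 8.0)
f_alpha = 0.2844


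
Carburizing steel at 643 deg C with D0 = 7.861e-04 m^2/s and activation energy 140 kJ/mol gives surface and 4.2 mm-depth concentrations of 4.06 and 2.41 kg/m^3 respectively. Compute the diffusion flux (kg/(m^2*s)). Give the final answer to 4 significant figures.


Step 1: D = D0 * exp(-Qd/(R*T))
T = 643 + 273.15 = 916.15 K
D = 7.861e-04 * exp(-140e3 / (8.314 * 916.15)) = 8.18533e-12 m^2/s
Step 2: J = D * (C1 - C2) / dx
J = 8.18533e-12 * (4.06 - 2.41) / 4.2e-03
J = 3.216e-09 kg/(m^2*s)


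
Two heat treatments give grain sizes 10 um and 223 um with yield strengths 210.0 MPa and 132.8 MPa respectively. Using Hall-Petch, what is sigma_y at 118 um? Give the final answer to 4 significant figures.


sigma_y = sigma0 + k / sqrt(d)
1/sqrt(d1) = 1/sqrt(1e-05) = 316.228;  1/sqrt(d2) = 66.965
k = (sigma1 - sigma2) / (1/sqrt(d1) - 1/sqrt(d2)) = (210.0 - 132.8) / (316.228 - 66.965) = 0.309713 MPa*m^0.5
sigma0 = sigma1 - k/sqrt(d1) = 210.0 - 0.309713*316.228 = 112.06 MPa
sigma_y(d3) = 112.06 + 0.309713 / sqrt(1.18e-04) = 140.6 MPa


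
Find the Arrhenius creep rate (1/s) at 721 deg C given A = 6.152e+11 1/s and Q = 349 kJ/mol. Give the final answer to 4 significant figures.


rate = A * exp(-Q / (R*T))
T = 721 + 273.15 = 994.15 K
rate = 6.152e+11 * exp(-349e3 / (8.314 * 994.15))
rate = 2.826e-07 1/s


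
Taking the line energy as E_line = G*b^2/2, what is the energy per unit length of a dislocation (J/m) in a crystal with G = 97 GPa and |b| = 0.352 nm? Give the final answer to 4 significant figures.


E = G*b^2/2
b = 0.352 nm = 3.52e-10 m
G = 97 GPa = 9.7e+10 Pa
E = 0.5 * 9.7e+10 * (3.52e-10)^2
E = 6.009e-09 J/m


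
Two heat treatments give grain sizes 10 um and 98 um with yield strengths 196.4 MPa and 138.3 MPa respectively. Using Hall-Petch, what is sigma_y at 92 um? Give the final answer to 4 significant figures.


sigma_y = sigma0 + k / sqrt(d)
1/sqrt(d1) = 1/sqrt(1e-05) = 316.228;  1/sqrt(d2) = 101.015
k = (sigma1 - sigma2) / (1/sqrt(d1) - 1/sqrt(d2)) = (196.4 - 138.3) / (316.228 - 101.015) = 0.269966 MPa*m^0.5
sigma0 = sigma1 - k/sqrt(d1) = 196.4 - 0.269966*316.228 = 111.029 MPa
sigma_y(d3) = 111.029 + 0.269966 / sqrt(9.2e-05) = 139.2 MPa


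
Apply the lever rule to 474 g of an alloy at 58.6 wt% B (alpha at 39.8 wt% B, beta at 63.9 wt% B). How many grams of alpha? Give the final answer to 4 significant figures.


f_alpha = (C_beta - C0) / (C_beta - C_alpha)
f_alpha = (63.9 - 58.6) / (63.9 - 39.8) = 0.219917
m_alpha = f_alpha * m_total = 0.219917 * 474 = 104.2 g


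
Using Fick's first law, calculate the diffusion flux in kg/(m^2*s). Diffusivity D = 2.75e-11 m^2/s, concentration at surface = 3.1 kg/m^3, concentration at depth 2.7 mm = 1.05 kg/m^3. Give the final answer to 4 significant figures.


J = -D * (dC/dx) = D * (C1 - C2) / dx
J = 2.75e-11 * (3.1 - 1.05) / 2.7e-03
J = 2.088e-08 kg/(m^2*s)


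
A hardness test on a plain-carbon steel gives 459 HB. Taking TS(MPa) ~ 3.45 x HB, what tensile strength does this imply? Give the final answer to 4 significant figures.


TS (MPa) = 3.45 * HB
TS = 3.45 * 459
TS = 1584 MPa


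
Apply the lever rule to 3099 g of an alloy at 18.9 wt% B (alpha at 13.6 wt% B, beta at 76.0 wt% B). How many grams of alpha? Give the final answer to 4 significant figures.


f_alpha = (C_beta - C0) / (C_beta - C_alpha)
f_alpha = (76.0 - 18.9) / (76.0 - 13.6) = 0.915064
m_alpha = f_alpha * m_total = 0.915064 * 3099 = 2836 g


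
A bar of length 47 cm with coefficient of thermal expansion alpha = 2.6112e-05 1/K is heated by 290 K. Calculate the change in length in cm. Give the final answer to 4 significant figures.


dL = L0 * alpha * dT
dL = 47 * 2.6112e-05 * 290
dL = 0.3559 cm


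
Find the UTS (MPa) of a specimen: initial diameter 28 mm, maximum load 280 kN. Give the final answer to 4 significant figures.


A0 = pi*(d/2)^2 = pi*(28/2)^2 = 615.752 mm^2
UTS = F_max / A0 = 280*1000 / 615.752
UTS = 454.7 MPa


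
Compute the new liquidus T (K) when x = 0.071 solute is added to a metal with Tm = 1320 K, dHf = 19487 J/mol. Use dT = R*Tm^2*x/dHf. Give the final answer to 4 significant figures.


dT = R*Tm^2*x / dHf
dT = 8.314 * 1320^2 * 0.071 / 19487
dT = 52.7802 K
T_new = 1320 - 52.7802 = 1267 K


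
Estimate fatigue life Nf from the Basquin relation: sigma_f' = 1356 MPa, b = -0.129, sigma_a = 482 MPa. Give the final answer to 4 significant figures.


sigma_a = sigma_f' * (2*Nf)^b
2*Nf = (sigma_a / sigma_f')^(1/b)
2*Nf = (482 / 1356)^(1/-0.129)
2*Nf = 3035.77
Nf = 1518 cycles


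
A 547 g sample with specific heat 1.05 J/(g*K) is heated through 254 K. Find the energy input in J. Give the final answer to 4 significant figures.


Q = m * cp * dT
Q = 547 * 1.05 * 254
Q = 145900 J


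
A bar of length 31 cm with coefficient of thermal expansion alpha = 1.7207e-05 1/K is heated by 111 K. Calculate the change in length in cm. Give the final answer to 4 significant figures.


dL = L0 * alpha * dT
dL = 31 * 1.7207e-05 * 111
dL = 0.05921 cm


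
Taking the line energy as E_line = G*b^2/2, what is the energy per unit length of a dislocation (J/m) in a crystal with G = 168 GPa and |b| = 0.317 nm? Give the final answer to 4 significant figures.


E = G*b^2/2
b = 0.317 nm = 3.17e-10 m
G = 168 GPa = 1.68e+11 Pa
E = 0.5 * 1.68e+11 * (3.17e-10)^2
E = 8.441e-09 J/m


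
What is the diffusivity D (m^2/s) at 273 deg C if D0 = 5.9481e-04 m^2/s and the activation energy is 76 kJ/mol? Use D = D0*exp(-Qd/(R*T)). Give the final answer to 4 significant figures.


D = D0 * exp(-Qd / (R*T))
T = 546.15 K
D = 5.9481e-04 * exp(-76e3 / (8.314 * 546.15))
D = 3.202e-11 m^2/s


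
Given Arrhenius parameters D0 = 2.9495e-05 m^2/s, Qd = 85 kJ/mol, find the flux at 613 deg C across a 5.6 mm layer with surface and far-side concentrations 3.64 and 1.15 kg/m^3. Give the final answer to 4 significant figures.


Step 1: D = D0 * exp(-Qd/(R*T))
T = 613 + 273.15 = 886.15 K
D = 2.9495e-05 * exp(-85e3 / (8.314 * 886.15)) = 2.87867e-10 m^2/s
Step 2: J = D * (C1 - C2) / dx
J = 2.87867e-10 * (3.64 - 1.15) / 5.6e-03
J = 1.28e-07 kg/(m^2*s)


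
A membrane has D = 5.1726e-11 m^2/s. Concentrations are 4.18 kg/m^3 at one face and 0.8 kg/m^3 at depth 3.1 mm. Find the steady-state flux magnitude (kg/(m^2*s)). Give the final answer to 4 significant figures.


J = -D * (dC/dx) = D * (C1 - C2) / dx
J = 5.1726e-11 * (4.18 - 0.8) / 3.1e-03
J = 5.64e-08 kg/(m^2*s)


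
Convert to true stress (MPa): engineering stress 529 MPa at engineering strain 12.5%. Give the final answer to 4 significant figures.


sigma_true = sigma_eng * (1 + epsilon_eng)
sigma_true = 529 * (1 + 0.125)
sigma_true = 595.1 MPa


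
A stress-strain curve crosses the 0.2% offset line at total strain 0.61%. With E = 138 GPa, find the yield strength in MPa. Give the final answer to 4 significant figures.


Offset strain = 0.002
Elastic strain at yield = total_strain - offset = 6.1e-03 - 0.002 = 4.1e-03
sigma_y = E * elastic_strain = 138000 * 4.1e-03
sigma_y = 565.8 MPa


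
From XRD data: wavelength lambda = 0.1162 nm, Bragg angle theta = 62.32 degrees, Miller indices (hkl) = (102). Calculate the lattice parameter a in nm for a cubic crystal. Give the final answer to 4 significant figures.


d = lambda / (2*sin(theta))
d = 0.1162 / (2*sin(62.32 deg))
d = 0.0656085 nm
a = d * sqrt(h^2+k^2+l^2) = 0.0656085 * sqrt(5)
a = 0.1467 nm


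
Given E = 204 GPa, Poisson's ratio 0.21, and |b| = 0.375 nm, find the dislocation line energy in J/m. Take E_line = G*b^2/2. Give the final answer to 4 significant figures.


Step 1: G = E / (2*(1+nu))
G = 204 / (2*(1+0.21)) = 84.2975 GPa = 8.42975e+10 Pa
Step 2: E_line = G*b^2/2
b = 0.375 nm = 3.75e-10 m
E_line = 0.5 * 8.42975e+10 * (3.75e-10)^2 = 5.927e-09 J/m


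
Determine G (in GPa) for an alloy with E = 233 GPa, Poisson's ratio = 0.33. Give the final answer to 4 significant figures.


G = E / (2*(1+nu))
G = 233 / (2*(1+0.33))
G = 87.59 GPa


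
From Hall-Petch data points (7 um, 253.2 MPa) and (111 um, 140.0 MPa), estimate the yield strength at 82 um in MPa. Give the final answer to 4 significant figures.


sigma_y = sigma0 + k / sqrt(d)
1/sqrt(d1) = 1/sqrt(7e-06) = 377.964;  1/sqrt(d2) = 94.9158
k = (sigma1 - sigma2) / (1/sqrt(d1) - 1/sqrt(d2)) = (253.2 - 140.0) / (377.964 - 94.9158) = 0.399931 MPa*m^0.5
sigma0 = sigma1 - k/sqrt(d1) = 253.2 - 0.399931*377.964 = 102.04 MPa
sigma_y(d3) = 102.04 + 0.399931 / sqrt(8.2e-05) = 146.2 MPa


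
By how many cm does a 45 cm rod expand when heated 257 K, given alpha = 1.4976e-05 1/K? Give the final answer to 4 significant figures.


dL = L0 * alpha * dT
dL = 45 * 1.4976e-05 * 257
dL = 0.1732 cm


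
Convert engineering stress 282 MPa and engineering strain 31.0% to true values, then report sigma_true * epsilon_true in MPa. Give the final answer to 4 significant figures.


sigma_true = sigma_eng * (1 + epsilon_eng)
sigma_true = 282 * (1 + 0.31) = 369.42 MPa
epsilon_true = ln(1 + epsilon_eng)
epsilon_true = ln(1 + 0.31) = 0.270027
sigma_true * epsilon_true = 369.42 * 0.270027 = 99.75 MPa


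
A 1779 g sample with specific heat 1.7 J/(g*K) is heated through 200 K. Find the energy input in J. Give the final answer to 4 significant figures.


Q = m * cp * dT
Q = 1779 * 1.7 * 200
Q = 604900 J


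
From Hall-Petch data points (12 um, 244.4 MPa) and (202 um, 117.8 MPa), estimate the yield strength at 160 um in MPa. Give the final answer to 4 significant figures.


sigma_y = sigma0 + k / sqrt(d)
1/sqrt(d1) = 1/sqrt(1.2e-05) = 288.675;  1/sqrt(d2) = 70.3598
k = (sigma1 - sigma2) / (1/sqrt(d1) - 1/sqrt(d2)) = (244.4 - 117.8) / (288.675 - 70.3598) = 0.579895 MPa*m^0.5
sigma0 = sigma1 - k/sqrt(d1) = 244.4 - 0.579895*288.675 = 76.9987 MPa
sigma_y(d3) = 76.9987 + 0.579895 / sqrt(1.6e-04) = 122.8 MPa


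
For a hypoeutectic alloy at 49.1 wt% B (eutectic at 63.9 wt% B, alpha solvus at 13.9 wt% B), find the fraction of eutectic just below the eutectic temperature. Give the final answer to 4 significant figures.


f_primary = (C_e - C0) / (C_e - C_alpha_max)
f_primary = (63.9 - 49.1) / (63.9 - 13.9)
f_primary = 0.296
f_eutectic = 1 - 0.296 = 0.704


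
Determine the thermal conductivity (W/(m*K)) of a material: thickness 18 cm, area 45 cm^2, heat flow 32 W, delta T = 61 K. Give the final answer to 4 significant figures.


k = Q*L / (A*dT)
L = 0.18 m, A = 4.5e-03 m^2
k = 32 * 0.18 / (4.5e-03 * 61)
k = 20.98 W/(m*K)


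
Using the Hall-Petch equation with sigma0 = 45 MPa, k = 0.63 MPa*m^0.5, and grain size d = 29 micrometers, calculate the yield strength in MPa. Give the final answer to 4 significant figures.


sigma_y = sigma0 + k / sqrt(d)
d = 29 um = 2.9e-05 m
sigma_y = 45 + 0.63 / sqrt(2.9e-05)
sigma_y = 162 MPa


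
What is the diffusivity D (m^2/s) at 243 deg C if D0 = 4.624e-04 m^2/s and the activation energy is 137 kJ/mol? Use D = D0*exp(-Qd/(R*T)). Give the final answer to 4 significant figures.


D = D0 * exp(-Qd / (R*T))
T = 516.15 K
D = 4.624e-04 * exp(-137e3 / (8.314 * 516.15))
D = 6.31e-18 m^2/s


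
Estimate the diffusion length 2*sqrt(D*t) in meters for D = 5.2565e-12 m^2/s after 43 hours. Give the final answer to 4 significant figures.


t = 43 hr = 154800 s
Diffusion length = 2*sqrt(D*t)
= 2*sqrt(5.2565e-12 * 154800)
= 1.804e-03 m


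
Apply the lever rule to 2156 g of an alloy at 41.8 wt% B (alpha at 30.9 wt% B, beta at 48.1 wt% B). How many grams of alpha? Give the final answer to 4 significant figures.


f_alpha = (C_beta - C0) / (C_beta - C_alpha)
f_alpha = (48.1 - 41.8) / (48.1 - 30.9) = 0.366279
m_alpha = f_alpha * m_total = 0.366279 * 2156 = 789.7 g


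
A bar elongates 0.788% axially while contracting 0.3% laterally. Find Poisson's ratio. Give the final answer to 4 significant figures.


nu = -epsilon_lat / epsilon_axial
Lateral strain is contraction (negative), so using magnitudes:
nu = 0.3 / 0.788
nu = 0.3807


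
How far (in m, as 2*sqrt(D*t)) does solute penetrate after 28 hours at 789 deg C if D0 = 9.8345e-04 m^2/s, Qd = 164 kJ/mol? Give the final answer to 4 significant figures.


Step 1: D = D0 * exp(-Qd/(R*T))
T = 1062.15 K
D = 9.8345e-04 * exp(-164e3 / (8.314 * 1062.15)) = 8.45734e-12 m^2/s
Step 2: L = 2*sqrt(D*t)
t = 28 h = 100800 s
L = 2*sqrt(8.45734e-12 * 100800) = 1.847e-03 m


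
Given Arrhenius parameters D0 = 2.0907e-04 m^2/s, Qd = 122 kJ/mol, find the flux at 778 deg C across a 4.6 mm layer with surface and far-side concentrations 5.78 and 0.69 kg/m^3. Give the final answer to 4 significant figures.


Step 1: D = D0 * exp(-Qd/(R*T))
T = 778 + 273.15 = 1051.15 K
D = 2.0907e-04 * exp(-122e3 / (8.314 * 1051.15)) = 1.80944e-10 m^2/s
Step 2: J = D * (C1 - C2) / dx
J = 1.80944e-10 * (5.78 - 0.69) / 4.6e-03
J = 2.002e-07 kg/(m^2*s)


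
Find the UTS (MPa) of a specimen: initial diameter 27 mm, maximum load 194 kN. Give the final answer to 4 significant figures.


A0 = pi*(d/2)^2 = pi*(27/2)^2 = 572.555 mm^2
UTS = F_max / A0 = 194*1000 / 572.555
UTS = 338.8 MPa


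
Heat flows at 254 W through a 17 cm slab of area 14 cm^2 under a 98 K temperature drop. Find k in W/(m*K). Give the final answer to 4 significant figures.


k = Q*L / (A*dT)
L = 0.17 m, A = 1.4e-03 m^2
k = 254 * 0.17 / (1.4e-03 * 98)
k = 314.7 W/(m*K)


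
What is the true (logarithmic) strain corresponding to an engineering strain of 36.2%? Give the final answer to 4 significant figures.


epsilon_true = ln(1 + epsilon_eng)
epsilon_true = ln(1 + 0.362)
epsilon_true = 0.309


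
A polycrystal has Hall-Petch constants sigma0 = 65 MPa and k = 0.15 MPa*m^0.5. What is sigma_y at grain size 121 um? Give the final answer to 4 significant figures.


sigma_y = sigma0 + k / sqrt(d)
d = 121 um = 1.21e-04 m
sigma_y = 65 + 0.15 / sqrt(1.21e-04)
sigma_y = 78.64 MPa


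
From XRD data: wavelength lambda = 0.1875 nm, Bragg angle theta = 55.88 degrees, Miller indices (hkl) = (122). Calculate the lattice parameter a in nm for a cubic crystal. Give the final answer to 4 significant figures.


d = lambda / (2*sin(theta))
d = 0.1875 / (2*sin(55.88 deg))
d = 0.113243 nm
a = d * sqrt(h^2+k^2+l^2) = 0.113243 * sqrt(9)
a = 0.3397 nm


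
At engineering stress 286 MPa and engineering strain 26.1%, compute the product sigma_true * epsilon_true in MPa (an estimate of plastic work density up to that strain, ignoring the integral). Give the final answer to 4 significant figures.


sigma_true = sigma_eng * (1 + epsilon_eng)
sigma_true = 286 * (1 + 0.261) = 360.646 MPa
epsilon_true = ln(1 + epsilon_eng)
epsilon_true = ln(1 + 0.261) = 0.231905
sigma_true * epsilon_true = 360.646 * 0.231905 = 83.64 MPa


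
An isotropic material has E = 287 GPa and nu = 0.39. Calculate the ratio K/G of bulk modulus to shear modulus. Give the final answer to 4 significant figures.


G = E / (2*(1+nu))
G = 287 / (2*(1+0.39)) = 103.237 GPa
K = E / (3*(1-2*nu))
K = 287 / (3*(1-2*0.39)) = 434.848 GPa
K/G = 434.848 / 103.237 = 4.212


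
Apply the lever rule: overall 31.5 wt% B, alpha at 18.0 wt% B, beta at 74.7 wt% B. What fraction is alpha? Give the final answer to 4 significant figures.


f_alpha = (C_beta - C0) / (C_beta - C_alpha)
f_alpha = (74.7 - 31.5) / (74.7 - 18.0)
f_alpha = 0.7619


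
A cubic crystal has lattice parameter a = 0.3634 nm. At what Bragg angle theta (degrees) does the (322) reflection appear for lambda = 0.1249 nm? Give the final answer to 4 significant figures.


d = a / sqrt(h^2+k^2+l^2)
d = 0.3634 / sqrt(17) = 0.0881374 nm
lambda = 2*d*sin(theta)  =>  sin(theta) = lambda / (2*d)
sin(theta) = 0.1249 / (2 * 0.0881374) = 0.708552
theta = 45.12 deg


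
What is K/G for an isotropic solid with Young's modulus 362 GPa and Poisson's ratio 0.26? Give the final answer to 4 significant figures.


G = E / (2*(1+nu))
G = 362 / (2*(1+0.26)) = 143.651 GPa
K = E / (3*(1-2*nu))
K = 362 / (3*(1-2*0.26)) = 251.389 GPa
K/G = 251.389 / 143.651 = 1.75


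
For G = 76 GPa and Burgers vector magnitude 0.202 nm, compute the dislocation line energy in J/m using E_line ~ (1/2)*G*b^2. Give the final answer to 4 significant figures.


E = G*b^2/2
b = 0.202 nm = 2.02e-10 m
G = 76 GPa = 7.6e+10 Pa
E = 0.5 * 7.6e+10 * (2.02e-10)^2
E = 1.551e-09 J/m


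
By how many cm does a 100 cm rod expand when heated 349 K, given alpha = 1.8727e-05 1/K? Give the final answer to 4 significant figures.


dL = L0 * alpha * dT
dL = 100 * 1.8727e-05 * 349
dL = 0.6536 cm


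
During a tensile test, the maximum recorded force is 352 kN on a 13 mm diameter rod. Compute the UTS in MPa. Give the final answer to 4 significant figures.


A0 = pi*(d/2)^2 = pi*(13/2)^2 = 132.732 mm^2
UTS = F_max / A0 = 352*1000 / 132.732
UTS = 2652 MPa


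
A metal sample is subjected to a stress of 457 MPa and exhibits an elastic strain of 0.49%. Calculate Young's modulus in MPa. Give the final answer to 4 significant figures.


E = sigma / epsilon
epsilon = 0.49% = 4.9e-03
E = 457 / 4.9e-03
E = 93270 MPa


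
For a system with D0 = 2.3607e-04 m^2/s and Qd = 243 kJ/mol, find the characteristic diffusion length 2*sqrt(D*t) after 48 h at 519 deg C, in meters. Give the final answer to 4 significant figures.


Step 1: D = D0 * exp(-Qd/(R*T))
T = 792.15 K
D = 2.3607e-04 * exp(-243e3 / (8.314 * 792.15)) = 2.23336e-20 m^2/s
Step 2: L = 2*sqrt(D*t)
t = 48 h = 172800 s
L = 2*sqrt(2.23336e-20 * 172800) = 1.242e-07 m


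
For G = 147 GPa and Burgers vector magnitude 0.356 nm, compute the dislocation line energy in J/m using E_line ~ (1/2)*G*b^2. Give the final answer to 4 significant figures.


E = G*b^2/2
b = 0.356 nm = 3.56e-10 m
G = 147 GPa = 1.47e+11 Pa
E = 0.5 * 1.47e+11 * (3.56e-10)^2
E = 9.315e-09 J/m


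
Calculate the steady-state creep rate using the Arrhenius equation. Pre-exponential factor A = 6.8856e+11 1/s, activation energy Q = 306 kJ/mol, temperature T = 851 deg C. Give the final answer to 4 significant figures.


rate = A * exp(-Q / (R*T))
T = 851 + 273.15 = 1124.15 K
rate = 6.8856e+11 * exp(-306e3 / (8.314 * 1124.15))
rate = 4.158e-03 1/s


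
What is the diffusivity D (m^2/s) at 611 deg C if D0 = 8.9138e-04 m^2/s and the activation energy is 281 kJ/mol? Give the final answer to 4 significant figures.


D = D0 * exp(-Qd / (R*T))
T = 884.15 K
D = 8.9138e-04 * exp(-281e3 / (8.314 * 884.15))
D = 2.23e-20 m^2/s


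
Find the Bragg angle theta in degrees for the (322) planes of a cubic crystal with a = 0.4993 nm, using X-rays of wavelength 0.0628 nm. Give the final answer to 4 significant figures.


d = a / sqrt(h^2+k^2+l^2)
d = 0.4993 / sqrt(17) = 0.121098 nm
lambda = 2*d*sin(theta)  =>  sin(theta) = lambda / (2*d)
sin(theta) = 0.0628 / (2 * 0.121098) = 0.259294
theta = 15.03 deg


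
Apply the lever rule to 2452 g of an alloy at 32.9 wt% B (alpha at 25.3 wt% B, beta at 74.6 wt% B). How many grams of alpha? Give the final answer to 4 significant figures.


f_alpha = (C_beta - C0) / (C_beta - C_alpha)
f_alpha = (74.6 - 32.9) / (74.6 - 25.3) = 0.845842
m_alpha = f_alpha * m_total = 0.845842 * 2452 = 2074 g


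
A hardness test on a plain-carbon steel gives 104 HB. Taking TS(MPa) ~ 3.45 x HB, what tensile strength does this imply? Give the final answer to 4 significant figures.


TS (MPa) = 3.45 * HB
TS = 3.45 * 104
TS = 358.8 MPa


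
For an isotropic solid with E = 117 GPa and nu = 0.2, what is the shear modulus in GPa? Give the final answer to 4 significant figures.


G = E / (2*(1+nu))
G = 117 / (2*(1+0.2))
G = 48.75 GPa


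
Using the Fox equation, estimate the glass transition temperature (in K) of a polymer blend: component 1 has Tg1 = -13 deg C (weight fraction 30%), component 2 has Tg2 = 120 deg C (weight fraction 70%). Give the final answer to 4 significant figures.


1/Tg = w1/Tg1 + w2/Tg2 (in Kelvin)
Tg1 = 260.15 K, Tg2 = 393.15 K
1/Tg = 0.3/260.15 + 0.7/393.15
Tg = 340.9 K


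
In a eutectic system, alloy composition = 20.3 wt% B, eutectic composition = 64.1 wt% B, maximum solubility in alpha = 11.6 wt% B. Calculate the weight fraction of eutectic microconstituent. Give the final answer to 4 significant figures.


f_primary = (C_e - C0) / (C_e - C_alpha_max)
f_primary = (64.1 - 20.3) / (64.1 - 11.6)
f_primary = 0.834286
f_eutectic = 1 - 0.834286 = 0.1657


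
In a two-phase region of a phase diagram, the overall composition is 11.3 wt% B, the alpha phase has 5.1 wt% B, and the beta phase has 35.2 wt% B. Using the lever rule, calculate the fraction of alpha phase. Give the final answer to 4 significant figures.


f_alpha = (C_beta - C0) / (C_beta - C_alpha)
f_alpha = (35.2 - 11.3) / (35.2 - 5.1)
f_alpha = 0.794


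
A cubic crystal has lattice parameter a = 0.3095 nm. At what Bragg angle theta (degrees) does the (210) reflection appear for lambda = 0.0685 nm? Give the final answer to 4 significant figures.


d = a / sqrt(h^2+k^2+l^2)
d = 0.3095 / sqrt(5) = 0.138413 nm
lambda = 2*d*sin(theta)  =>  sin(theta) = lambda / (2*d)
sin(theta) = 0.0685 / (2 * 0.138413) = 0.247449
theta = 14.33 deg


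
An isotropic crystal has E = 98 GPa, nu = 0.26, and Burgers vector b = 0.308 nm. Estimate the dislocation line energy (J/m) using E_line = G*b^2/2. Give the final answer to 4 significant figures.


Step 1: G = E / (2*(1+nu))
G = 98 / (2*(1+0.26)) = 38.8889 GPa = 3.88889e+10 Pa
Step 2: E_line = G*b^2/2
b = 0.308 nm = 3.08e-10 m
E_line = 0.5 * 3.88889e+10 * (3.08e-10)^2 = 1.845e-09 J/m


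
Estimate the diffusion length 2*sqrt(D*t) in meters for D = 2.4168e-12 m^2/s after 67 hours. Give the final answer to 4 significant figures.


t = 67 hr = 241200 s
Diffusion length = 2*sqrt(D*t)
= 2*sqrt(2.4168e-12 * 241200)
= 1.527e-03 m
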